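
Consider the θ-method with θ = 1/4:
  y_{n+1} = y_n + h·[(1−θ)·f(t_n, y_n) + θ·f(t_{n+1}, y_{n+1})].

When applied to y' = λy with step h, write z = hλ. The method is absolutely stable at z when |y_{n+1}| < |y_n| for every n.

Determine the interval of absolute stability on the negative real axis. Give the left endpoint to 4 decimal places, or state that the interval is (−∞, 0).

(-4.0000, 0).

On y'=λy, z=hλ:
  y_{n+1} = y_n + z·[3/4·y_n + 1/4·y_{n+1}] ⇒ (1 − 1/4z)y_{n+1} = (1 + 3/4z)y_n
  ⇒ R(z) = (1 + 3/4z)/(1 − 1/4z).

Find x<0 with |R(x)|<1.
x=-0.75: |R|=0.3684
R=−1: 1+3/4x = −1+1/4x ⇒ -1/2x=2 ⇒ x=2/(-1/2)=-4.0000
Confirm numerically:
  x=-3.504: |R|=0.86780 <1
  x=-2.459: |R|=0.52284 <1
  x=-2.317: |R|=0.46715 <1
  x=-4.326: |R|=1.07831 >1
  x=-4.253: |R|=1.06131 >1
So |R|<1 on (-4.0000, 0).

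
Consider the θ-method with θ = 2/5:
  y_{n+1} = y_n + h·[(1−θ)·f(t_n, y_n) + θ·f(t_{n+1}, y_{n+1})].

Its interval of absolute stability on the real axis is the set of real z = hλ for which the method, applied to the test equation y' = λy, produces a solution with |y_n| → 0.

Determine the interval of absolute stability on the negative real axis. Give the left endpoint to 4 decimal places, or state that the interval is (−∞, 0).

z∈(-10.0000,0).

With y'=λy (z=hλ):
  y_{n+1} = y_n + z·[3/5·y_n + 2/5·y_{n+1}] ⇒ (1 − 2/5z)y_{n+1} = (1 + 3/5z)y_n
  Hence R(z) = (1 + 3/5z)/(1 − 2/5z).

Solve |R(x)|<1 on ℝ⁻.
x=-0.79: |R|=0.3997
R=−1: 1+3/5x = −1+2/5x ⇒ -1/5x=2 ⇒ x=2/(-1/5)=-10.0000
Confirm numerically:
  x=-8.756: |R|=0.94474 <1
  x=-8.115: |R|=0.91121 <1
  x=-6.478: |R|=0.80385 <1
  x=-5.953: |R|=0.76062 <1
  x=-10.407: |R|=1.01577 >1
  x=-10.075: |R|=1.00298 >1
Interval (-10.0000, 0).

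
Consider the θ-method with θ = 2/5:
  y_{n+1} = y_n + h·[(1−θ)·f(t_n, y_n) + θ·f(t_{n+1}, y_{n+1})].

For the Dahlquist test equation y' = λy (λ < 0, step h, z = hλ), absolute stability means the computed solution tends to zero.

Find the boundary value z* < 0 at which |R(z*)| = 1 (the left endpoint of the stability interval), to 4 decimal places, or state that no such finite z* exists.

Test eqn y'=λy, z=hλ:
  y_{n+1} = y_n + z·[3/5·y_n + 2/5·y_{n+1}] ⇒ (1 − 2/5z)y_{n+1} = (1 + 3/5z)y_n
  R(z) = (1 + 3/5z)/(1 − 2/5z).

Find x<0 with |R(x)|<1.
x=-1.16: |R|=0.2077
R=−1: 1+3/5x = −1+2/5x ⇒ -1/5x=2 ⇒ x=2/(-1/5)=-10.0000
Confirm numerically:
  x=-7.207: |R|=0.85613 <1
  x=-6.791: |R|=0.82731 <1
  x=-6.070: |R|=0.77071 <1
  x=-10.474: |R|=1.01827 >1
  x=-10.184: |R|=1.00725 >1
So |R|<1 on (-10.0000, 0).

z* = -10.0000.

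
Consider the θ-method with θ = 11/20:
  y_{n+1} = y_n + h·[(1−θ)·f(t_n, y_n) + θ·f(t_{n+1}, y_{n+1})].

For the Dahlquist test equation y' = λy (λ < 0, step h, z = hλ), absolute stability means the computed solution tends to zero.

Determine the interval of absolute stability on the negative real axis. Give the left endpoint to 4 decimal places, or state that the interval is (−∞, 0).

(−∞, 0) — no finite endpoint.

Set f=λy, z=hλ:
  y_{n+1} = y_n + z·[9/20·y_n + 11/20·y_{n+1}] ⇒ (1 − 11/20z)y_{n+1} = (1 + 9/20z)y_n
  so R(z) = (1 + 9/20z)/(1 − 11/20z).

Need |R(x)|<1, x<0.
x=-1.2: |R|=0.2771
x=-2: |R|=0.0476
x=-10: |R|=0.5385
x=-100: |R|=0.7857
θ=11/20≥1/2 ⇒ |1+9/20x|<|1−11/20x| ∀x<0 ⇒ interval (−∞,0).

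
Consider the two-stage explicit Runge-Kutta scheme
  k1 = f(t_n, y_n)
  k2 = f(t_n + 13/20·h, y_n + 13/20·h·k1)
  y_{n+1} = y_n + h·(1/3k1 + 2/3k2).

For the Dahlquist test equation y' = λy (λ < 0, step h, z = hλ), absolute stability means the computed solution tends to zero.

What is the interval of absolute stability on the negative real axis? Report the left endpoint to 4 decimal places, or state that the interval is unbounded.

(-2.3077, 0).

Set f=λy, z=hλ:
  k1=λy_n ⇒ h·k1=z·y_n;  k2=λ(1+13/20z)y_n ⇒ h·k2=z(1+13/20z)y_n
  y_{n+1}/y_n = 1 + 1/3z + 2/3z(1+13/20z) = 1 + z + 13/30z²
  ⇒ R(z) = 1 + z + 13/30z².

Solve |R(x)|<1 on ℝ⁻.
x=-0.64: |R|=0.5375
R=1: x+13/30x²=0 ⇒ x=−30/13=-2.3077; min R=1−1/(4·13/30)=0.4231>−1
Confirm numerically:
  x=-2.141: |R|=0.84535 <1
  x=-1.670: |R|=0.53852 <1
  x=-1.044: |R|=0.42831 <1
  x=-0.988: |R|=0.43500 <1
  x=-2.638: |R|=1.37759 >1
  x=-2.497: |R|=1.20484 >1
Interval (-2.3077, 0).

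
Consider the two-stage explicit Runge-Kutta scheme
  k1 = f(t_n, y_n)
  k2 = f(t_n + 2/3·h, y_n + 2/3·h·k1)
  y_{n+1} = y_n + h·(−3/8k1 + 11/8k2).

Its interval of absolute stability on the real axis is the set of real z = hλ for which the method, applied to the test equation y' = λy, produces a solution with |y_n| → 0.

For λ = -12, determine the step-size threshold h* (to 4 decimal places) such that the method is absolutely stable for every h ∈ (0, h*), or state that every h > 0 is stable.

With y'=λy (z=hλ):
  k1=λy_n ⇒ h·k1=z·y_n;  k2=λ(1+2/3z)y_n ⇒ h·k2=z(1+2/3z)y_n
  y_{n+1}/y_n = 1 − 3/8z + 11/8z(1+2/3z) = 1 + z + 11/12z²
  ⇒ R(z) = 1 + z + 11/12z².

Solve |R(x)|<1 on ℝ⁻.
x=-1.77: |R|=2.1018
R=1: x+11/12x²=0 ⇒ x=−12/11=-1.0909; min R=1−1/(4·11/12)=0.7273>−1
Confirm numerically:
  x=-0.999: |R|=0.91583 <1
  x=-0.856: |R|=0.81567 <1
  x=-0.749: |R|=0.76525 <1
  x=-1.336: |R|=1.30015 >1
  x=-1.280: |R|=1.22187 >1
Stable set (-1.0909, 0).

(-1.0909,0); λ=-12 ⇒ h* = (12/11)/12 = 0.0909.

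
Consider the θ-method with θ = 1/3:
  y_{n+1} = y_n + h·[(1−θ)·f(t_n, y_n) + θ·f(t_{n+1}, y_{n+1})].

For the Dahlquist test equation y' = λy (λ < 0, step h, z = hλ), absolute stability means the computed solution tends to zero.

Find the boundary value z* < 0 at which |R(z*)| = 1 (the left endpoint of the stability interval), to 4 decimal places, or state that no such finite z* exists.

Test eqn y'=λy, z=hλ:
  y_{n+1} = y_n + z·[2/3·y_n + 1/3·y_{n+1}] ⇒ (1 − 1/3z)y_{n+1} = (1 + 2/3z)y_n
  so R(z) = (1 + 2/3z)/(1 − 1/3z).

Solve |R(x)|<1 on ℝ⁻.
x=-0.83: |R|=0.3499
R=−1: 1+2/3x = −1+1/3x ⇒ -1/3x=2 ⇒ x=2/(-1/3)=-6.0000
Confirm numerically:
  x=-5.962: |R|=0.99576 <1
  x=-3.518: |R|=0.61921 <1
  x=-3.486: |R|=0.61240 <1
  x=-6.396: |R|=1.04215 >1
  x=-6.073: |R|=1.00805 >1
Stable set (-6.0000, 0).

z* = -6.0000.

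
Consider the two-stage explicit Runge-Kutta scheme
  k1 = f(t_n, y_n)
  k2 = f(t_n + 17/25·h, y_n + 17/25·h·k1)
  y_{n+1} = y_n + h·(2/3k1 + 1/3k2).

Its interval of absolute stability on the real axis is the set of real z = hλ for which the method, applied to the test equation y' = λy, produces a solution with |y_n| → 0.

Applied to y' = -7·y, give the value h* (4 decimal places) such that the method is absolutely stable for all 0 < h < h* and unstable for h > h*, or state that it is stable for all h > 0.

(-4.4118,0); λ=-7 ⇒ h* = (75/17)/7 = 0.6303.

Test eqn y'=λy, z=hλ:
  k1=λy_n ⇒ h·k1=z·y_n;  k2=λ(1+17/25z)y_n ⇒ h·k2=z(1+17/25z)y_n
  y_{n+1}/y_n = 1 + 2/3z + 1/3z(1+17/25z) = 1 + z + 17/75z²
  R(z) = 1 + z + 17/75z².

Find x<0 with |R(x)|<1.
x=-0.4: |R|=0.6363
R=1: x+17/75x²=0 ⇒ x=−75/17=-4.4118; min R=1−1/(4·17/75)=-0.1029>−1
Confirm numerically:
  x=-3.868: |R|=0.52326 <1
  x=-3.474: |R|=0.26157 <1
  x=-2.429: |R|=0.09166 <1
  x=-1.973: |R|=0.09065 <1
  x=-4.849: |R|=1.48057 >1
  x=-4.616: |R|=1.21369 >1
  x=-4.611: |R|=1.20823 >1
Interval (-4.4118, 0).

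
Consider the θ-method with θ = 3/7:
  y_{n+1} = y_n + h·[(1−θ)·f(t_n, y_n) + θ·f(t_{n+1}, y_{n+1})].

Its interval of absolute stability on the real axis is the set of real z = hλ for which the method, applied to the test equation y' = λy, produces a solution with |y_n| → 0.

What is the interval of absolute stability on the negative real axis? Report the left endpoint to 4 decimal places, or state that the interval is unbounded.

(-14.0000, 0).

Test eqn y'=λy, z=hλ:
  y_{n+1} = y_n + z·[4/7·y_n + 3/7·y_{n+1}] ⇒ (1 − 3/7z)y_{n+1} = (1 + 4/7z)y_n
  Hence R(z) = (1 + 4/7z)/(1 − 3/7z).

Boundary: |R(x)|=1, x<0.
x=-1.47: |R|=0.0982
R=−1: 1+4/7x = −1+3/7x ⇒ -1/7x=2 ⇒ x=2/(-1/7)=-14.0000
Confirm numerically:
  x=-13.280: |R|=0.98463 <1
  x=-9.284: |R|=0.86468 <1
  x=-8.431: |R|=0.82755 <1
  x=-5.649: |R|=0.65127 <1
  x=-14.304: |R|=1.00609 >1
  x=-14.200: |R|=1.00403 >1
  x=-14.145: |R|=1.00293 >1
So |R|<1 on (-14.0000, 0).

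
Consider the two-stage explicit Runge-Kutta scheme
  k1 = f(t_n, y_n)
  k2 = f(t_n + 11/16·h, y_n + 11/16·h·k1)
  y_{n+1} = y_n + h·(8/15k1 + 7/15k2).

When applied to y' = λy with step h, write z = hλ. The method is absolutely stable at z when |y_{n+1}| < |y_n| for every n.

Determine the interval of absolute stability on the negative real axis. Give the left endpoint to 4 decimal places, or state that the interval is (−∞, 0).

(-3.1169, 0).

Set f=λy, z=hλ:
  k1=λy_n ⇒ h·k1=z·y_n;  k2=λ(1+11/16z)y_n ⇒ h·k2=z(1+11/16z)y_n
  y_{n+1}/y_n = 1 + 8/15z + 7/15z(1+11/16z) = 1 + z + 77/240z²
  so R(z) = 1 + z + 77/240z².

Boundary: |R(x)|=1, x<0.
x=-0.7: |R|=0.4572
R=1: x+77/240x²=0 ⇒ x=−240/77=-3.1169; min R=1−1/(4·77/240)=0.2208>−1
Confirm numerically:
  x=-2.466: |R|=0.48504 <1
  x=-1.891: |R|=0.25626 <1
  x=-1.310: |R|=0.24058 <1
  x=-1.286: |R|=0.24459 <1
  x=-3.421: |R|=1.33379 >1
  x=-3.220: |R|=1.10653 >1
So |R|<1 on (-3.1169, 0).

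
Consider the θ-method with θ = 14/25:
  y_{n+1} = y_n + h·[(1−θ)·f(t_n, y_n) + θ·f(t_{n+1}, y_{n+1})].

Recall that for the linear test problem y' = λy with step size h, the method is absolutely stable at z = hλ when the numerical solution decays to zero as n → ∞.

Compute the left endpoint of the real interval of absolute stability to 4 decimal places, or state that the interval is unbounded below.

(−∞, 0) — no finite endpoint.

Set f=λy, z=hλ:
  y_{n+1} = y_n + z·[11/25·y_n + 14/25·y_{n+1}] ⇒ (1 − 14/25z)y_{n+1} = (1 + 11/25z)y_n
  so R(z) = (1 + 11/25z)/(1 − 14/25z).

Solve |R(x)|<1 on ℝ⁻.
x=-1.27: |R|=0.2578
x=-2: |R|=0.0566
x=-10: |R|=0.5152
x=-100: |R|=0.7544
θ=14/25≥1/2 ⇒ |1+11/25x|<|1−14/25x| ∀x<0 ⇒ stable on all of ℝ⁻.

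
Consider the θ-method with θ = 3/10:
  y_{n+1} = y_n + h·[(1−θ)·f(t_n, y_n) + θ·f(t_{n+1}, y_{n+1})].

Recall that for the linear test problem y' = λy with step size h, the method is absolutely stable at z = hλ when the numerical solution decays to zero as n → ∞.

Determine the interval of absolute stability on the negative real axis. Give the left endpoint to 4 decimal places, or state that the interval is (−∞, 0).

Set f=λy, z=hλ:
  y_{n+1} = y_n + z·[7/10·y_n + 3/10·y_{n+1}] ⇒ (1 − 3/10z)y_{n+1} = (1 + 7/10z)y_n
  ⇒ R(z) = (1 + 7/10z)/(1 − 3/10z).

Need |R(x)|<1, x<0.
x=-1.12: |R|=0.1617
R=−1: 1+7/10x = −1+3/10x ⇒ -2/5x=2 ⇒ x=2/(-2/5)=-5.0000
Confirm numerically:
  x=-3.881: |R|=0.79319 <1
  x=-3.408: |R|=0.68513 <1
  x=-2.753: |R|=0.50775 <1
  x=-5.578: |R|=1.08648 >1
  x=-5.254: |R|=1.03944 >1
Stable set (-5.0000, 0).

z∈(-5.0000,0).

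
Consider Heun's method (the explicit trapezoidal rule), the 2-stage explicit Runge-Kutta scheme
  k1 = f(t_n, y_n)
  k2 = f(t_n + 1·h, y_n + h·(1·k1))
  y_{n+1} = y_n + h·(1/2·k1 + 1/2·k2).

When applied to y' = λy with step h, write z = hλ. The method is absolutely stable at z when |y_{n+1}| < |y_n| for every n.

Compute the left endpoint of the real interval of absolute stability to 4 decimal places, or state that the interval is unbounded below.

Test eqn y'=λy, z=hλ:
  order 2, 2-stage ⇒ R(z)=1+z+z^2/2
  (e.g. R(-1.4)=0.58000, |R|=0.58000)

Find x<0 with |R(x)|<1.
x=-1.4: |R|=0.5800
|R(-2.15)|=1.1612 |R(-1.18)|=0.5162 |R(-0.68)|=0.5512
Bisect:
  x_lo=-2.3012 |R|=1.3465  x_hi=-0.2659 |R|=0.7695
  mid=-1.28352 |R|=0.54019 →hi
  mid=-1.79234 |R|=0.81390 →hi
  mid=-2.04675 |R|=1.04784 →lo
  mid=-1.91954 |R|=0.92278 →hi
  mid=-1.98315 |R|=0.98329 →hi
  mid=-2.01495 |R|=1.01506 →lo
  mid=-1.99905 |R|=0.99905 →hi
  mid=-2.00700 |R|=1.00702 →lo
  ...
  [-2.00004,-1.99992] ⇒ x*=-2.0000
So |R|<1 on (-2.0000, 0).

z* = -2.0000.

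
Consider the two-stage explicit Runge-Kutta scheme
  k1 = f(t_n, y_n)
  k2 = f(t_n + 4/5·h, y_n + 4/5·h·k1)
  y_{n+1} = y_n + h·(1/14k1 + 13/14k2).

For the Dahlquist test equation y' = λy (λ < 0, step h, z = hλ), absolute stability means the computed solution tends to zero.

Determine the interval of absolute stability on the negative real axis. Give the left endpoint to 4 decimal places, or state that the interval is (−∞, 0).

On y'=λy, z=hλ:
  k1=λy_n ⇒ h·k1=z·y_n;  k2=λ(1+4/5z)y_n ⇒ h·k2=z(1+4/5z)y_n
  y_{n+1}/y_n = 1 + 1/14z + 13/14z(1+4/5z) = 1 + z + 26/35z²
  R(z) = 1 + z + 26/35z².

Need |R(x)|<1, x<0.
x=-1.07: |R|=0.7805
R=1: x+26/35x²=0 ⇒ x=−35/26=-1.3462; min R=1−1/(4·26/35)=0.6635>−1
Confirm numerically:
  x=-1.179: |R|=0.85360 <1
  x=-1.028: |R|=0.75704 <1
  x=-0.662: |R|=0.66355 <1
  x=-0.574: |R|=0.67075 <1
  x=-1.771: |R|=1.55893 >1
  x=-1.456: |R|=1.11881 >1
Interval (-1.3462, 0).

(-1.3462, 0).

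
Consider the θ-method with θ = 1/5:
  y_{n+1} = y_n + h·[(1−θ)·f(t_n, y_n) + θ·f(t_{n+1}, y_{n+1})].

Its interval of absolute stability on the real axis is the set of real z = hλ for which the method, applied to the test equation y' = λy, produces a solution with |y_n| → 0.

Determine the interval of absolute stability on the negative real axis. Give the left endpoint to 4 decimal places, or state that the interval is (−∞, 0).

Set f=λy, z=hλ:
  y_{n+1} = y_n + z·[4/5·y_n + 1/5·y_{n+1}] ⇒ (1 − 1/5z)y_{n+1} = (1 + 4/5z)y_n
  Hence R(z) = (1 + 4/5z)/(1 − 1/5z).

Need |R(x)|<1, x<0.
x=-1.6: |R|=0.2121
R=−1: 1+4/5x = −1+1/5x ⇒ -3/5x=2 ⇒ x=2/(-3/5)=-3.3333
Confirm numerically:
  x=-3.230: |R|=0.96233 <1
  x=-2.353: |R|=0.60003 <1
  x=-1.335: |R|=0.05367 <1
  x=-3.900: |R|=1.19101 >1
  x=-3.788: |R|=1.15521 >1
  x=-3.481: |R|=1.05223 >1
So |R|<1 on (-3.3333, 0).

z∈(-3.3333,0).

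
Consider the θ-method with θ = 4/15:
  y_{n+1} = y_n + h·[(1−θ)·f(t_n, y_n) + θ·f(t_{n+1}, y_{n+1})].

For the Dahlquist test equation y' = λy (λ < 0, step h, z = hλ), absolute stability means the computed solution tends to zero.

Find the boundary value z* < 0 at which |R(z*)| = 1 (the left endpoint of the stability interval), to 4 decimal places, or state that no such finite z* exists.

left endpoint -4.2857.

Test eqn y'=λy, z=hλ:
  y_{n+1} = y_n + z·[11/15·y_n + 4/15·y_{n+1}] ⇒ (1 − 4/15z)y_{n+1} = (1 + 11/15z)y_n
  ⇒ R(z) = (1 + 11/15z)/(1 − 4/15z).

Boundary: |R(x)|=1, x<0.
x=-1.3: |R|=0.0347
R=−1: 1+11/15x = −1+4/15x ⇒ -7/15x=2 ⇒ x=2/(-7/15)=-4.2857
Confirm numerically:
  x=-3.460: |R|=0.79958 <1
  x=-3.358: |R|=0.77160 <1
  x=-3.231: |R|=0.73560 <1
  x=-2.048: |R|=0.32459 <1
  x=-4.744: |R|=1.09442 >1
  x=-4.505: |R|=1.04649 >1
So |R|<1 on (-4.2857, 0).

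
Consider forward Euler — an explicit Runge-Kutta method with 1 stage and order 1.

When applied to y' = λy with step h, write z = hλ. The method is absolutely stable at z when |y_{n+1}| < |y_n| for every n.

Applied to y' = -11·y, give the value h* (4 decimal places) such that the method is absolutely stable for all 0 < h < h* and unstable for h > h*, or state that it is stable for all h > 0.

(-2.0000,0); λ=-11 ⇒ h* = 0.1818.

On y'=λy, z=hλ:
  order 1, 1-stage ⇒ R(z)=1+z
  (e.g. R(-1.29)=-0.29000, |R|=0.29000)

Need |R(x)|<1, x<0.
x=-1.29: |R|=0.2900
|R(-2.34)|=1.3400 |R(-2.15)|=1.1500 |R(-1.94)|=0.9400
Bisect:
  x_lo=-2.8050 |R|=1.8050  x_hi=-0.2376 |R|=0.7624
  mid=-1.52129 |R|=0.52129 →hi
  mid=-2.16313 |R|=1.16313 →lo
  mid=-1.84221 |R|=0.84221 →hi
  mid=-2.00267 |R|=1.00267 →lo
  mid=-1.92244 |R|=0.92244 →hi
  mid=-1.96256 |R|=0.96256 →hi
  mid=-1.98261 |R|=0.98261 →hi
  mid=-1.99264 |R|=0.99264 →hi
  mid=-1.99766 |R|=0.99766 →hi
  ...
  [-2.00001,-1.99985] ⇒ x*=-2.0000
So |R|<1 on (-2.0000, 0).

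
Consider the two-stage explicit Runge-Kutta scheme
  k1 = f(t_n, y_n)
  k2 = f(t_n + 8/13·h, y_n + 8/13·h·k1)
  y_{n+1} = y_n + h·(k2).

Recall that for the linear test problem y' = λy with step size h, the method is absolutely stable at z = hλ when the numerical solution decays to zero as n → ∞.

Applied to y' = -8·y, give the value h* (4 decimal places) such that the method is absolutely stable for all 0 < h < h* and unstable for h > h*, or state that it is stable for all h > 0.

(-1.6250,0); λ=-8 ⇒ h* = (13/8)/8 = 0.2031.

With y'=λy (z=hλ):
  k1=λy_n ⇒ h·k1=z·y_n;  k2=λ(1+8/13z)y_n ⇒ h·k2=z(1+8/13z)y_n
  y_{n+1}/y_n = 1 + z(1+8/13z) = 1 + z + 8/13z²
  Hence R(z) = 1 + z + 8/13z².

Boundary: |R(x)|=1, x<0.
x=-1.23: |R|=0.7010
R=1: x+8/13x²=0 ⇒ x=−13/8=-1.6250; min R=1−1/(4·8/13)=0.5938>−1
Confirm numerically:
  x=-1.500: |R|=0.88462 <1
  x=-1.455: |R|=0.84778 <1
  x=-1.020: |R|=0.62025 <1
  x=-0.806: |R|=0.59378 <1
  x=-2.036: |R|=1.51495 >1
  x=-1.885: |R|=1.30160 >1
So |R|<1 on (-1.6250, 0).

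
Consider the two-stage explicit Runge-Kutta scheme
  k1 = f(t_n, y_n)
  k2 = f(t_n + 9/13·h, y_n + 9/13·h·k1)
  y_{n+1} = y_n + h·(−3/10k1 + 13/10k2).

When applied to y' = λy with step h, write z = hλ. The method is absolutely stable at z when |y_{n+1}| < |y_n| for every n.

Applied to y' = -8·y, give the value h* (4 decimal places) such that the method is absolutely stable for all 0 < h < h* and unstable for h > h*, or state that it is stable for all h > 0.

Set f=λy, z=hλ:
  k1=λy_n ⇒ h·k1=z·y_n;  k2=λ(1+9/13z)y_n ⇒ h·k2=z(1+9/13z)y_n
  y_{n+1}/y_n = 1 − 3/10z + 13/10z(1+9/13z) = 1 + z + 9/10z²
  Hence R(z) = 1 + z + 9/10z².

Boundary: |R(x)|=1, x<0.
x=-1.73: |R|=1.9636
R=1: x+9/10x²=0 ⇒ x=−10/9=-1.1111; min R=1−1/(4·9/10)=0.7222>−1
Confirm numerically:
  x=-0.872: |R|=0.81235 <1
  x=-0.796: |R|=0.77425 <1
  x=-0.493: |R|=0.72574 <1
  x=-0.461: |R|=0.73027 <1
  x=-1.705: |R|=1.91132 >1
  x=-1.677: |R|=1.85410 >1
  x=-1.627: |R|=1.75542 >1
So |R|<1 on (-1.1111, 0).

(-1.1111,0); λ=-8 ⇒ h* = (10/9)/8 = 0.1389.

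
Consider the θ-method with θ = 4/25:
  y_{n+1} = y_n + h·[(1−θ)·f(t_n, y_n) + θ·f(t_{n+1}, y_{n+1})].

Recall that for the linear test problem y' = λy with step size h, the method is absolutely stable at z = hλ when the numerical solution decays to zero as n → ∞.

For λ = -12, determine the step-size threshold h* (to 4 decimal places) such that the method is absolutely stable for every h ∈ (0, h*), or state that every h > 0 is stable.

(-2.9412,0); λ=-12 ⇒ h* = (50/17)/12 = 0.2451.

On y'=λy, z=hλ:
  y_{n+1} = y_n + z·[21/25·y_n + 4/25·y_{n+1}] ⇒ (1 − 4/25z)y_{n+1} = (1 + 21/25z)y_n
  so R(z) = (1 + 21/25z)/(1 − 4/25z).

Need |R(x)|<1, x<0.
x=-0.81: |R|=0.2829
R=−1: 1+21/25x = −1+4/25x ⇒ -17/25x=2 ⇒ x=2/(-17/25)=-2.9412
Confirm numerically:
  x=-2.674: |R|=0.87276 <1
  x=-2.567: |R|=0.81964 <1
  x=-2.415: |R|=0.74192 <1
  x=-2.313: |R|=0.68822 <1
  x=-3.418: |R|=1.20961 >1
  x=-3.000: |R|=1.02703 >1
  x=-2.972: |R|=1.01421 >1
Interval (-2.9412, 0).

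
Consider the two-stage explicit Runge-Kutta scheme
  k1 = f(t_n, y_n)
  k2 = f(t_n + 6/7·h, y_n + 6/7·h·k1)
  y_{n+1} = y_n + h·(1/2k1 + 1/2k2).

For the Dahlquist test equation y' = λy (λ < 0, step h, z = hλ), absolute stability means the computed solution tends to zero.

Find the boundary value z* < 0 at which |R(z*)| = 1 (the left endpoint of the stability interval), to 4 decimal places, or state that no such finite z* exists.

On y'=λy, z=hλ:
  k1=λy_n ⇒ h·k1=z·y_n;  k2=λ(1+6/7z)y_n ⇒ h·k2=z(1+6/7z)y_n
  y_{n+1}/y_n = 1 + 1/2z + 1/2z(1+6/7z) = 1 + z + 3/7z²
  Hence R(z) = 1 + z + 3/7z².

Solve |R(x)|<1 on ℝ⁻.
x=-0.68: |R|=0.5182
R=1: x+3/7x²=0 ⇒ x=−7/3=-2.3333; min R=1−1/(4·3/7)=0.4167>−1
Confirm numerically:
  x=-1.901: |R|=0.64777 <1
  x=-1.408: |R|=0.44163 <1
  x=-1.315: |R|=0.42610 <1
  x=-1.282: |R|=0.42237 <1
  x=-2.863: |R|=1.64990 >1
  x=-2.770: |R|=1.51839 >1
Stable set (-2.3333, 0).

z* = -2.3333.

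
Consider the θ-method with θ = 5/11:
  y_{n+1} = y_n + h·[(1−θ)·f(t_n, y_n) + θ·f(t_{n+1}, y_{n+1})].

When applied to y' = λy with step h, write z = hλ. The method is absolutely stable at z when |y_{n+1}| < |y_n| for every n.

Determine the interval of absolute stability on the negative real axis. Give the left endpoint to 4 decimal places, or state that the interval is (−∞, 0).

(-22.0000, 0).

On y'=λy, z=hλ:
  y_{n+1} = y_n + z·[6/11·y_n + 5/11·y_{n+1}] ⇒ (1 − 5/11z)y_{n+1} = (1 + 6/11z)y_n
  so R(z) = (1 + 6/11z)/(1 − 5/11z).

Need |R(x)|<1, x<0.
x=-1.03: |R|=0.2985
R=−1: 1+6/11x = −1+5/11x ⇒ -1/11x=2 ⇒ x=2/(-1/11)=-22.0000
Confirm numerically:
  x=-17.127: |R|=0.94957 <1
  x=-15.129: |R|=0.92070 <1
  x=-9.951: |R|=0.80168 <1
  x=-22.576: |R|=1.00465 >1
  x=-22.574: |R|=1.00463 >1
  x=-22.201: |R|=1.00165 >1
So |R|<1 on (-22.0000, 0).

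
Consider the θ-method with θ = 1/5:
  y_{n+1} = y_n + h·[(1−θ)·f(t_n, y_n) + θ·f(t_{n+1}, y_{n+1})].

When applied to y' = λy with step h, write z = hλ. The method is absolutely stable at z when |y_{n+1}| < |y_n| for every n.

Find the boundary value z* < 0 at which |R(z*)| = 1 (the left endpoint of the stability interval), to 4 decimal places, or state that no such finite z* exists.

left endpoint -3.3333.

Test eqn y'=λy, z=hλ:
  y_{n+1} = y_n + z·[4/5·y_n + 1/5·y_{n+1}] ⇒ (1 − 1/5z)y_{n+1} = (1 + 4/5z)y_n
  Hence R(z) = (1 + 4/5z)/(1 − 1/5z).

Need |R(x)|<1, x<0.
x=-0.8: |R|=0.3103
R=−1: 1+4/5x = −1+1/5x ⇒ -3/5x=2 ⇒ x=2/(-3/5)=-3.3333
Confirm numerically:
  x=-1.719: |R|=0.27921 <1
  x=-1.718: |R|=0.27865 <1
  x=-1.683: |R|=0.25917 <1
  x=-3.684: |R|=1.12114 >1
  x=-3.516: |R|=1.06435 >1
So |R|<1 on (-3.3333, 0).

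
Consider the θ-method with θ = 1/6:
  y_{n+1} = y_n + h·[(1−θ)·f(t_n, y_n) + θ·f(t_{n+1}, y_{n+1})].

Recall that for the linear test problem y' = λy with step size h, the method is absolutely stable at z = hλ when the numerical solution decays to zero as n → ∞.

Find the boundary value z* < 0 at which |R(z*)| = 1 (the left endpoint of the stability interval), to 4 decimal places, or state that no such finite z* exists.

On y'=λy, z=hλ:
  y_{n+1} = y_n + z·[5/6·y_n + 1/6·y_{n+1}] ⇒ (1 − 1/6z)y_{n+1} = (1 + 5/6z)y_n
  R(z) = (1 + 5/6z)/(1 − 1/6z).

Boundary: |R(x)|=1, x<0.
x=-1.01: |R|=0.1355
R=−1: 1+5/6x = −1+1/6x ⇒ -2/3x=2 ⇒ x=2/(-2/3)=-3.0000
Confirm numerically:
  x=-2.616: |R|=0.82173 <1
  x=-1.681: |R|=0.31311 <1
  x=-1.612: |R|=0.27063 <1
  x=-1.305: |R|=0.07187 <1
  x=-3.433: |R|=1.18361 >1
  x=-3.312: |R|=1.13402 >1
  x=-3.090: |R|=1.03960 >1
Interval (-3.0000, 0).

left endpoint -3.0000.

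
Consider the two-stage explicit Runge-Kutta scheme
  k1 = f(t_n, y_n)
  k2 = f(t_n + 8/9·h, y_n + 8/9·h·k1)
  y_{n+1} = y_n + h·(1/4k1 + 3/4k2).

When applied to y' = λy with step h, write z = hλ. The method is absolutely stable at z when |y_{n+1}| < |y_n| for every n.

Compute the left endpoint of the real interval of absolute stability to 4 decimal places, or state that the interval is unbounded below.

z* = -1.5000.

Test eqn y'=λy, z=hλ:
  k1=λy_n ⇒ h·k1=z·y_n;  k2=λ(1+8/9z)y_n ⇒ h·k2=z(1+8/9z)y_n
  y_{n+1}/y_n = 1 + 1/4z + 3/4z(1+8/9z) = 1 + z + 2/3z²
  R(z) = 1 + z + 2/3z².

Need |R(x)|<1, x<0.
x=-0.88: |R|=0.6363
R=1: x+2/3x²=0 ⇒ x=−3/2=-1.5000; min R=1−1/(4·2/3)=0.6250>−1
Confirm numerically:
  x=-1.354: |R|=0.86821 <1
  x=-1.039: |R|=0.68068 <1
  x=-0.890: |R|=0.63807 <1
  x=-2.065: |R|=1.77782 >1
  x=-1.973: |R|=1.62215 >1
Stable set (-1.5000, 0).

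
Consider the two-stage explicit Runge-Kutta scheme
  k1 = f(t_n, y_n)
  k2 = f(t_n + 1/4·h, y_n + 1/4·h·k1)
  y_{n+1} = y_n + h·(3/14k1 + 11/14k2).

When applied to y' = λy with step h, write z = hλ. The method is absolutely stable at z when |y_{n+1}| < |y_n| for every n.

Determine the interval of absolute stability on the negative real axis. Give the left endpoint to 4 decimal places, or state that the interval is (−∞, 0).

(-5.0909, 0).

On y'=λy, z=hλ:
  k1=λy_n ⇒ h·k1=z·y_n;  k2=λ(1+1/4z)y_n ⇒ h·k2=z(1+1/4z)y_n
  y_{n+1}/y_n = 1 + 3/14z + 11/14z(1+1/4z) = 1 + z + 11/56z²
  ⇒ R(z) = 1 + z + 11/56z².

Find x<0 with |R(x)|<1.
x=-1.04: |R|=0.1725
R=1: x+11/56x²=0 ⇒ x=−56/11=-5.0909; min R=1−1/(4·11/56)=-0.2727>−1
Confirm numerically:
  x=-4.960: |R|=0.87246 <1
  x=-4.161: |R|=0.23995 <1
  x=-2.943: |R|=0.24168 <1
  x=-5.610: |R|=1.57202 >1
  x=-5.446: |R|=1.37986 >1
  x=-5.439: |R|=1.37189 >1
Interval (-5.0909, 0).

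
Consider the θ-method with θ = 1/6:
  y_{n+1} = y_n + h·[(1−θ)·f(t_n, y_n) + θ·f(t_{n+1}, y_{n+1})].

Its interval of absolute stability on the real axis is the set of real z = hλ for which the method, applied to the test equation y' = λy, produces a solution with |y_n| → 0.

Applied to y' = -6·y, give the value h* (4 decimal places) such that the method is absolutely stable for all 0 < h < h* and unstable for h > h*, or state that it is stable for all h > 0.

On y'=λy, z=hλ:
  y_{n+1} = y_n + z·[5/6·y_n + 1/6·y_{n+1}] ⇒ (1 − 1/6z)y_{n+1} = (1 + 5/6z)y_n
  so R(z) = (1 + 5/6z)/(1 − 1/6z).

Boundary: |R(x)|=1, x<0.
x=-0.68: |R|=0.3892
R=−1: 1+5/6x = −1+1/6x ⇒ -2/3x=2 ⇒ x=2/(-2/3)=-3.0000
Confirm numerically:
  x=-2.545: |R|=0.78701 <1
  x=-2.479: |R|=0.75422 <1
  x=-1.849: |R|=0.41343 <1
  x=-3.417: |R|=1.17713 >1
  x=-3.385: |R|=1.16409 >1
  x=-3.308: |R|=1.13236 >1
So |R|<1 on (-3.0000, 0).

(-3.0000,0); λ=-6 ⇒ h* = (3)/6 = 0.5000.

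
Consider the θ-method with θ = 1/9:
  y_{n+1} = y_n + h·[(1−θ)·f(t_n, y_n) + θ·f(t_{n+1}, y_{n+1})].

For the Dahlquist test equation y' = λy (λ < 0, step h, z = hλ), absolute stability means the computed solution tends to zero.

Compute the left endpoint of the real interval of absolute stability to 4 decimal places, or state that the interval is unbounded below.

left endpoint -2.5714.

Test eqn y'=λy, z=hλ:
  y_{n+1} = y_n + z·[8/9·y_n + 1/9·y_{n+1}] ⇒ (1 − 1/9z)y_{n+1} = (1 + 8/9z)y_n
  ⇒ R(z) = (1 + 8/9z)/(1 − 1/9z).

Solve |R(x)|<1 on ℝ⁻.
x=-1.54: |R|=0.3150
R=−1: 1+8/9x = −1+1/9x ⇒ -7/9x=2 ⇒ x=2/(-7/9)=-2.5714
Confirm numerically:
  x=-1.948: |R|=0.60139 <1
  x=-1.588: |R|=0.34983 <1
  x=-1.407: |R|=0.21678 <1
  x=-2.917: |R|=1.20299 >1
  x=-2.815: |R|=1.14431 >1
Interval (-2.5714, 0).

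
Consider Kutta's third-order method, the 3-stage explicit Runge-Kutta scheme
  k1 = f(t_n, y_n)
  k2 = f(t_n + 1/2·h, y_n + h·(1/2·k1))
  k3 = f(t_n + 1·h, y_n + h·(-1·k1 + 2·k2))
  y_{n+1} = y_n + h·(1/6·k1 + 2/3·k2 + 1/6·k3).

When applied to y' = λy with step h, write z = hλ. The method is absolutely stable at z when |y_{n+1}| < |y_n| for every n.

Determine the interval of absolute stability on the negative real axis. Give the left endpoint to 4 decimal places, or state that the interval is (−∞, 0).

(-2.5127, 0).

On y'=λy, z=hλ:
  order 3, 3-stage ⇒ R(z)=1+z+z^2/2+z^3/6
  (e.g. R(-0.75)=0.46094, |R|=0.46094)

Find x<0 with |R(x)|<1.
x=-0.75: |R|=0.4609
|R(-2.41)|=0.8389 |R(-1.41)|=0.1168 |R(-0.67)|=0.5043
Bisect:
  x_lo=-2.9225 |R|=1.8122  x_hi=-0.2827 |R|=0.7535
  mid=-1.60263 |R|=0.00446 →hi
  mid=-2.26257 |R|=0.63339 →hi
  mid=-2.59254 |R|=1.13610 →lo
  mid=-2.42755 |R|=0.86532 →hi
  mid=-2.51005 |R|=0.99557 →hi
  mid=-2.55129 |R|=1.06452 →lo
  mid=-2.53067 |R|=1.02972 →lo
  ...
  [-2.51279,-2.51263] ⇒ x*=-2.5127
Stable set (-2.5127, 0).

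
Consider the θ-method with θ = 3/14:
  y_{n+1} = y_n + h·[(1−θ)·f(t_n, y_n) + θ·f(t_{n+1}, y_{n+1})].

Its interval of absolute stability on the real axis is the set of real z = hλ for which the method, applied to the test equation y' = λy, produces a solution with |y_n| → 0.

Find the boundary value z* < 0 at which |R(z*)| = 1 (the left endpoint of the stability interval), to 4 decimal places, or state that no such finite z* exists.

z* = -3.5000.

On y'=λy, z=hλ:
  y_{n+1} = y_n + z·[11/14·y_n + 3/14·y_{n+1}] ⇒ (1 − 3/14z)y_{n+1} = (1 + 11/14z)y_n
  Hence R(z) = (1 + 11/14z)/(1 − 3/14z).

Find x<0 with |R(x)|<1.
x=-0.48: |R|=0.5648
R=−1: 1+11/14x = −1+3/14x ⇒ -4/7x=2 ⇒ x=2/(-4/7)=-3.5000
Confirm numerically:
  x=-3.283: |R|=0.92721 <1
  x=-3.250: |R|=0.91579 <1
  x=-3.023: |R|=0.83458 <1
  x=-2.664: |R|=0.69589 <1
  x=-4.012: |R|=1.15732 >1
  x=-3.753: |R|=1.08013 >1
  x=-3.577: |R|=1.02491 >1
So |R|<1 on (-3.5000, 0).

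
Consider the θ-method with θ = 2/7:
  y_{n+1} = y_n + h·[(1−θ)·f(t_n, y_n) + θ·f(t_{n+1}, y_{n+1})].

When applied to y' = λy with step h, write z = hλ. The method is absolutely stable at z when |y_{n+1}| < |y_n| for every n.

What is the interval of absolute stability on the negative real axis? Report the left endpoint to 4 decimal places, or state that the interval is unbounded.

Test eqn y'=λy, z=hλ:
  y_{n+1} = y_n + z·[5/7·y_n + 2/7·y_{n+1}] ⇒ (1 − 2/7z)y_{n+1} = (1 + 5/7z)y_n
  R(z) = (1 + 5/7z)/(1 − 2/7z).

Boundary: |R(x)|=1, x<0.
x=-0.99: |R|=0.2283
R=−1: 1+5/7x = −1+2/7x ⇒ -3/7x=2 ⇒ x=2/(-3/7)=-4.6667
Confirm numerically:
  x=-4.367: |R|=0.94286 <1
  x=-3.033: |R|=0.62490 <1
  x=-2.346: |R|=0.40455 <1
  x=-2.119: |R|=0.31990 <1
  x=-5.222: |R|=1.09551 >1
  x=-5.045: |R|=1.06641 >1
  x=-4.852: |R|=1.03329 >1
So |R|<1 on (-4.6667, 0).

(-4.6667, 0).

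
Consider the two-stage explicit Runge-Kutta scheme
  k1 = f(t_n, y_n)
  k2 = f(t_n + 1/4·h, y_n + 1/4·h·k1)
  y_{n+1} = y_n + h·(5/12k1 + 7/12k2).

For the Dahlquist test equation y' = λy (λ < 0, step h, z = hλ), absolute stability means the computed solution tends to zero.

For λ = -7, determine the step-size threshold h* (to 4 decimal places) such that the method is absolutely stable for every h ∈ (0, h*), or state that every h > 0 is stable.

On y'=λy, z=hλ:
  k1=λy_n ⇒ h·k1=z·y_n;  k2=λ(1+1/4z)y_n ⇒ h·k2=z(1+1/4z)y_n
  y_{n+1}/y_n = 1 + 5/12z + 7/12z(1+1/4z) = 1 + z + 7/48z²
  so R(z) = 1 + z + 7/48z².

Solve |R(x)|<1 on ℝ⁻.
x=-0.77: |R|=0.3165
R=1: x+7/48x²=0 ⇒ x=−48/7=-6.8571; min R=1−1/(4·7/48)=-0.7143>−1
Confirm numerically:
  x=-6.382: |R|=0.55778 <1
  x=-5.971: |R|=0.22837 <1
  x=-4.082: |R|=0.65202 <1
  x=-2.794: |R|=0.65556 <1
  x=-7.306: |R|=1.47824 >1
  x=-7.295: |R|=1.46582 >1
  x=-7.100: |R|=1.25146 >1
So |R|<1 on (-6.8571, 0).

(-6.8571,0); λ=-7 ⇒ h* = (48/7)/7 = 0.9796.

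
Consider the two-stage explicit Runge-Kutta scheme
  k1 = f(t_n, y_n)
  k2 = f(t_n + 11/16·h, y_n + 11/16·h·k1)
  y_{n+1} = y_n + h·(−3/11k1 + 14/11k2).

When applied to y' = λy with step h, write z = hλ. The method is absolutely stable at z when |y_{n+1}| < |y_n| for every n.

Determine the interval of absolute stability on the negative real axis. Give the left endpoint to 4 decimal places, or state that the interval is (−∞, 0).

z∈(-1.1429,0).

Set f=λy, z=hλ:
  k1=λy_n ⇒ h·k1=z·y_n;  k2=λ(1+11/16z)y_n ⇒ h·k2=z(1+11/16z)y_n
  y_{n+1}/y_n = 1 − 3/11z + 14/11z(1+11/16z) = 1 + z + 7/8z²
  R(z) = 1 + z + 7/8z².

Find x<0 with |R(x)|<1.
x=-1.38: |R|=1.2864
R=1: x+7/8x²=0 ⇒ x=−8/7=-1.1429; min R=1−1/(4·7/8)=0.7143>−1
Confirm numerically:
  x=-1.102: |R|=0.96060 <1
  x=-0.764: |R|=0.74673 <1
  x=-0.682: |R|=0.72498 <1
  x=-1.644: |R|=1.72089 >1
  x=-1.489: |R|=1.45098 >1
  x=-1.427: |R|=1.35479 >1
Stable set (-1.1429, 0).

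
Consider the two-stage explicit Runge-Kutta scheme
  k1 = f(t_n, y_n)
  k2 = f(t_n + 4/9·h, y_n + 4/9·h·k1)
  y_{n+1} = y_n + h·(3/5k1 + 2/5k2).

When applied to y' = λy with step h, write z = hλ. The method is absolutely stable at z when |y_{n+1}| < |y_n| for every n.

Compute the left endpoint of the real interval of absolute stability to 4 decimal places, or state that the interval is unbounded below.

left endpoint -5.6250.

Set f=λy, z=hλ:
  k1=λy_n ⇒ h·k1=z·y_n;  k2=λ(1+4/9z)y_n ⇒ h·k2=z(1+4/9z)y_n
  y_{n+1}/y_n = 1 + 3/5z + 2/5z(1+4/9z) = 1 + z + 8/45z²
  Hence R(z) = 1 + z + 8/45z².

Solve |R(x)|<1 on ℝ⁻.
x=-1.1: |R|=0.1151
R=1: x+8/45x²=0 ⇒ x=−45/8=-5.6250; min R=1−1/(4·8/45)=-0.4062>−1
Confirm numerically:
  x=-5.141: |R|=0.55765 <1
  x=-4.321: |R|=0.00170 <1
  x=-4.071: |R|=0.12468 <1
  x=-2.715: |R|=0.40456 <1
  x=-6.028: |R|=1.43187 >1
  x=-5.801: |R|=1.18151 >1
Stable set (-5.6250, 0).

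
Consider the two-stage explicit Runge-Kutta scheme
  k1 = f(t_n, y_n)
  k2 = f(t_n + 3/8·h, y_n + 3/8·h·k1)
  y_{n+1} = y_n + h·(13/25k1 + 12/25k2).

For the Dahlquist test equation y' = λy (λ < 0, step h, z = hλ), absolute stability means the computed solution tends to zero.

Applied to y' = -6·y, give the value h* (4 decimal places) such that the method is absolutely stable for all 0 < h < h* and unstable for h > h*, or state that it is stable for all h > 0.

(-5.5556,0); λ=-6 ⇒ h* = (50/9)/6 = 0.9259.

Test eqn y'=λy, z=hλ:
  k1=λy_n ⇒ h·k1=z·y_n;  k2=λ(1+3/8z)y_n ⇒ h·k2=z(1+3/8z)y_n
  y_{n+1}/y_n = 1 + 13/25z + 12/25z(1+3/8z) = 1 + z + 9/50z²
  so R(z) = 1 + z + 9/50z².

Boundary: |R(x)|=1, x<0.
x=-1.78: |R|=0.2097
R=1: x+9/50x²=0 ⇒ x=−50/9=-5.5556; min R=1−1/(4·9/50)=-0.3889>−1
Confirm numerically:
  x=-5.533: |R|=0.97754 <1
  x=-4.964: |R|=0.47143 <1
  x=-4.739: |R|=0.30346 <1
  x=-4.460: |R|=0.12049 <1
  x=-5.865: |R|=1.32668 >1
  x=-5.796: |R|=1.25085 >1
  x=-5.759: |R|=1.21089 >1
So |R|<1 on (-5.5556, 0).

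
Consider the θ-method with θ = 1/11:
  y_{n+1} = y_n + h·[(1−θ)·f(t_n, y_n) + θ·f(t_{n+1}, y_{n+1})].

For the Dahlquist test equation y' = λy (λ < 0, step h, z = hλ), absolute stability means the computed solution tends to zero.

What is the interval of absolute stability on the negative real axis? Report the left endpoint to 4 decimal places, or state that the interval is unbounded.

Test eqn y'=λy, z=hλ:
  y_{n+1} = y_n + z·[10/11·y_n + 1/11·y_{n+1}] ⇒ (1 − 1/11z)y_{n+1} = (1 + 10/11z)y_n
  R(z) = (1 + 10/11z)/(1 − 1/11z).

Find x<0 with |R(x)|<1.
x=-0.43: |R|=0.5862
R=−1: 1+10/11x = −1+1/11x ⇒ -9/11x=2 ⇒ x=2/(-9/11)=-2.4444
Confirm numerically:
  x=-2.154: |R|=0.80128 <1
  x=-2.064: |R|=0.73791 <1
  x=-1.732: |R|=0.49639 <1
  x=-1.173: |R|=0.05997 <1
  x=-2.978: |R|=1.34354 >1
  x=-2.705: |R|=1.17111 >1
  x=-2.564: |R|=1.07933 >1
Interval (-2.4444, 0).

(-2.4444, 0).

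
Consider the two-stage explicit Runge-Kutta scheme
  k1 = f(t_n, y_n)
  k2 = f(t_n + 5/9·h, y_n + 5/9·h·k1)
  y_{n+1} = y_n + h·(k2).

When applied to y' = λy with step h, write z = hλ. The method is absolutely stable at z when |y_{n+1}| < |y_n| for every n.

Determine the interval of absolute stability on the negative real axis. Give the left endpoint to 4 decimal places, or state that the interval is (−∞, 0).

z∈(-1.8000,0).

With y'=λy (z=hλ):
  k1=λy_n ⇒ h·k1=z·y_n;  k2=λ(1+5/9z)y_n ⇒ h·k2=z(1+5/9z)y_n
  y_{n+1}/y_n = 1 + z(1+5/9z) = 1 + z + 5/9z²
  R(z) = 1 + z + 5/9z².

Find x<0 with |R(x)|<1.
x=-0.85: |R|=0.5514
R=1: x+5/9x²=0 ⇒ x=−9/5=-1.8000; min R=1−1/(4·5/9)=0.5500>−1
Confirm numerically:
  x=-1.266: |R|=0.62442 <1
  x=-0.765: |R|=0.56012 <1
  x=-0.732: |R|=0.56568 <1
  x=-1.937: |R|=1.14743 >1
  x=-1.824: |R|=1.02432 >1
So |R|<1 on (-1.8000, 0).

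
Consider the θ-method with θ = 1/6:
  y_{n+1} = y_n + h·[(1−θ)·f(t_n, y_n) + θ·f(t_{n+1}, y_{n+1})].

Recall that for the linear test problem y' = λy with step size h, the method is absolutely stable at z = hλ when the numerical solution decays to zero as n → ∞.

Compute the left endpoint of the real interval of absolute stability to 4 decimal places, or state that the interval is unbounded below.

z* = -3.0000.

With y'=λy (z=hλ):
  y_{n+1} = y_n + z·[5/6·y_n + 1/6·y_{n+1}] ⇒ (1 − 1/6z)y_{n+1} = (1 + 5/6z)y_n
  Hence R(z) = (1 + 5/6z)/(1 − 1/6z).

Find x<0 with |R(x)|<1.
x=-0.42: |R|=0.6075
R=−1: 1+5/6x = −1+1/6x ⇒ -2/3x=2 ⇒ x=2/(-2/3)=-3.0000
Confirm numerically:
  x=-2.758: |R|=0.88947 <1
  x=-1.909: |R|=0.44822 <1
  x=-1.254: |R|=0.03722 <1
  x=-3.474: |R|=1.20013 >1
  x=-3.173: |R|=1.07544 >1
Interval (-3.0000, 0).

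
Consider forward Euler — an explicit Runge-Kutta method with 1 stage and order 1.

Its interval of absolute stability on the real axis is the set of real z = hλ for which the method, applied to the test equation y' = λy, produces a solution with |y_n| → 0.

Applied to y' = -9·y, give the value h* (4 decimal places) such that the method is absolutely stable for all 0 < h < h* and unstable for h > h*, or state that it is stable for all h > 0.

(-2.0000,0); λ=-9 ⇒ h* = 0.2222.

Set f=λy, z=hλ:
  order 1, 1-stage ⇒ R(z)=1+z
  (e.g. R(-1.22)=-0.22000, |R|=0.22000)

Find x<0 with |R(x)|<1.
x=-1.22: |R|=0.2200
|R(-1.82)|=0.8200 |R(-0.68)|=0.3200 |R(-0.55)|=0.4500
Bisect:
  x_lo=-2.4231 |R|=1.4231  x_hi=-0.3764 |R|=0.6236
  mid=-1.39977 |R|=0.39977 →hi
  mid=-1.91144 |R|=0.91144 →hi
  mid=-2.16727 |R|=1.16727 →lo
  mid=-2.03936 |R|=1.03936 →lo
  mid=-1.97540 |R|=0.97540 →hi
  mid=-2.00738 |R|=1.00738 →lo
  mid=-1.99139 |R|=0.99139 →hi
  mid=-1.99938 |R|=0.99938 →hi
  mid=-2.00338 |R|=1.00338 →lo
  mid=-2.00138 |R|=1.00138 →lo
  ...
  [-2.00001,-1.99988] ⇒ x*=-2.0000
Interval (-2.0000, 0).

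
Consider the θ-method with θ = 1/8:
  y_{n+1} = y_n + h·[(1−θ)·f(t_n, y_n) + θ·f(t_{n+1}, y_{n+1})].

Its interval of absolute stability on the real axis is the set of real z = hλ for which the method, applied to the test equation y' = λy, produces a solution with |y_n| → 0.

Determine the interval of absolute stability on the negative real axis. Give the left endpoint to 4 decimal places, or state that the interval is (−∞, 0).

With y'=λy (z=hλ):
  y_{n+1} = y_n + z·[7/8·y_n + 1/8·y_{n+1}] ⇒ (1 − 1/8z)y_{n+1} = (1 + 7/8z)y_n
  R(z) = (1 + 7/8z)/(1 − 1/8z).

Need |R(x)|<1, x<0.
x=-0.47: |R|=0.5561
R=−1: 1+7/8x = −1+1/8x ⇒ -3/4x=2 ⇒ x=2/(-3/4)=-2.6667
Confirm numerically:
  x=-2.296: |R|=0.78399 <1
  x=-2.261: |R|=0.76279 <1
  x=-2.093: |R|=0.65897 <1
  x=-1.926: |R|=0.55229 <1
  x=-3.253: |R|=1.31263 >1
  x=-3.172: |R|=1.27139 >1
  x=-2.924: |R|=1.14134 >1
So |R|<1 on (-2.6667, 0).

z∈(-2.6667,0).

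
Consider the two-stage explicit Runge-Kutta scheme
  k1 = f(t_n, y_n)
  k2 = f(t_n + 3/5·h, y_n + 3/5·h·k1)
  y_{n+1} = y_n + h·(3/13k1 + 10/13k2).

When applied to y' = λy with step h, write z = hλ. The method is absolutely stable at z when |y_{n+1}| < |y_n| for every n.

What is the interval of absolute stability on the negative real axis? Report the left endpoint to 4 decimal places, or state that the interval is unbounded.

(-2.1667, 0).

Set f=λy, z=hλ:
  k1=λy_n ⇒ h·k1=z·y_n;  k2=λ(1+3/5z)y_n ⇒ h·k2=z(1+3/5z)y_n
  y_{n+1}/y_n = 1 + 3/13z + 10/13z(1+3/5z) = 1 + z + 6/13z²
  so R(z) = 1 + z + 6/13z².

Find x<0 with |R(x)|<1.
x=-0.92: |R|=0.4706
R=1: x+6/13x²=0 ⇒ x=−13/6=-2.1667; min R=1−1/(4·6/13)=0.4583>−1
Confirm numerically:
  x=-2.091: |R|=0.92698 <1
  x=-1.755: |R|=0.66655 <1
  x=-1.414: |R|=0.50880 <1
  x=-2.297: |R|=1.13817 >1
  x=-2.220: |R|=1.05465 >1
Stable set (-2.1667, 0).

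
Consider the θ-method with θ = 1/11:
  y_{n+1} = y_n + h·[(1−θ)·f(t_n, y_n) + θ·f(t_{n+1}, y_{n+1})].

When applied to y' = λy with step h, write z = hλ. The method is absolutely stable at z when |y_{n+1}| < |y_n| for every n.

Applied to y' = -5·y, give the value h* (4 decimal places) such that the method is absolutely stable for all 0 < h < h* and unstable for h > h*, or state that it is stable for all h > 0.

(-2.4444,0); λ=-5 ⇒ h* = (22/9)/5 = 0.4889.

On y'=λy, z=hλ:
  y_{n+1} = y_n + z·[10/11·y_n + 1/11·y_{n+1}] ⇒ (1 − 1/11z)y_{n+1} = (1 + 10/11z)y_n
  so R(z) = (1 + 10/11z)/(1 − 1/11z).

Find x<0 with |R(x)|<1.
x=-1.39: |R|=0.2341
R=−1: 1+10/11x = −1+1/11x ⇒ -9/11x=2 ⇒ x=2/(-9/11)=-2.4444
Confirm numerically:
  x=-2.367: |R|=0.94786 <1
  x=-2.001: |R|=0.69302 <1
  x=-1.698: |R|=0.47094 <1
  x=-1.614: |R|=0.40748 <1
  x=-2.812: |R|=1.23950 >1
  x=-2.765: |R|=1.20959 >1
So |R|<1 on (-2.4444, 0).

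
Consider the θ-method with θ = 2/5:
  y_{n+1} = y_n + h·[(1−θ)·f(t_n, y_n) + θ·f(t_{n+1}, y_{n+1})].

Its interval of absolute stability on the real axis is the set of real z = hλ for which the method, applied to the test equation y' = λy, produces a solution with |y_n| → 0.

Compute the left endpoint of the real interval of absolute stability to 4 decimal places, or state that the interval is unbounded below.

Set f=λy, z=hλ:
  y_{n+1} = y_n + z·[3/5·y_n + 2/5·y_{n+1}] ⇒ (1 − 2/5z)y_{n+1} = (1 + 3/5z)y_n
  R(z) = (1 + 3/5z)/(1 − 2/5z).

Need |R(x)|<1, x<0.
x=-0.63: |R|=0.4968
R=−1: 1+3/5x = −1+2/5x ⇒ -1/5x=2 ⇒ x=2/(-1/5)=-10.0000
Confirm numerically:
  x=-9.341: |R|=0.97217 <1
  x=-8.520: |R|=0.93285 <1
  x=-7.322: |R|=0.86367 <1
  x=-4.750: |R|=0.63793 <1
  x=-10.508: |R|=1.01953 >1
  x=-10.454: |R|=1.01752 >1
Interval (-10.0000, 0).

z* = -10.0000.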